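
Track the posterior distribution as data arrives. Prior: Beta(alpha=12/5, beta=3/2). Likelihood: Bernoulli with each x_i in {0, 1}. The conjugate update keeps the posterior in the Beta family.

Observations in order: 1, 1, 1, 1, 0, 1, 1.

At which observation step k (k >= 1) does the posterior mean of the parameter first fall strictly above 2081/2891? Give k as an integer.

obs 1: x=1 → posterior Beta(17/5, 3/2)
obs 2: x=1 → posterior Beta(22/5, 3/2)
obs 3: x=1 → posterior Beta(27/5, 3/2)
obs 4: x=1 → posterior Beta(32/5, 3/2)
obs 5: x=0 → posterior Beta(32/5, 5/2)
obs 6: x=1 → posterior Beta(37/5, 5/2)
obs 7: x=1 → posterior Beta(42/5, 5/2)

k = 2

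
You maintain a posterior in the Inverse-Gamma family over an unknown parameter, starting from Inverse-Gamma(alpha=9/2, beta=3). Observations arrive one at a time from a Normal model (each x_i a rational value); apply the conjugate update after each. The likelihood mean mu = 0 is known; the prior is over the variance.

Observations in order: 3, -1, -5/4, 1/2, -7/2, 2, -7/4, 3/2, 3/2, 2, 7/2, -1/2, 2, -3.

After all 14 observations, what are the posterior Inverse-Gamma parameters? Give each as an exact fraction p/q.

alpha=23/2, beta=569/16

obs 1: x=3 → posterior Inverse-Gamma(5, 15/2)
obs 2: x=-1 → posterior Inverse-Gamma(11/2, 8)
obs 3: x=-5/4 → posterior Inverse-Gamma(6, 281/32)
obs 4: x=1/2 → posterior Inverse-Gamma(13/2, 285/32)
obs 5: x=-7/2 → posterior Inverse-Gamma(7, 481/32)
obs 6: x=2 → posterior Inverse-Gamma(15/2, 545/32)
obs 7: x=-7/4 → posterior Inverse-Gamma(8, 297/16)
obs 8: x=3/2 → posterior Inverse-Gamma(17/2, 315/16)
obs 9: x=3/2 → posterior Inverse-Gamma(9, 333/16)
obs 10: x=2 → posterior Inverse-Gamma(19/2, 365/16)
obs 11: x=7/2 → posterior Inverse-Gamma(10, 463/16)
obs 12: x=-1/2 → posterior Inverse-Gamma(21/2, 465/16)
obs 13: x=2 → posterior Inverse-Gamma(11, 497/16)
obs 14: x=-3 → posterior Inverse-Gamma(23/2, 569/16)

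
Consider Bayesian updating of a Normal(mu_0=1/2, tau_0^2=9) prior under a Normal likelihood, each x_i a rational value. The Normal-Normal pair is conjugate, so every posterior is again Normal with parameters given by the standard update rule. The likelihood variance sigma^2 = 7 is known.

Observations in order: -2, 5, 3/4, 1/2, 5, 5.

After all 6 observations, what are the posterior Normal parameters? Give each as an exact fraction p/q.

mu_0=527/244, tau_0^2=63/61

obs 1: x=-2 → posterior Normal(-29/32, 63/16)
obs 2: x=5 → posterior Normal(61/50, 63/25)
obs 3: x=3/4 → posterior Normal(149/136, 63/34)
obs 4: x=1/2 → posterior Normal(167/172, 63/43)
obs 5: x=5 → posterior Normal(347/208, 63/52)
obs 6: x=5 → posterior Normal(527/244, 63/61)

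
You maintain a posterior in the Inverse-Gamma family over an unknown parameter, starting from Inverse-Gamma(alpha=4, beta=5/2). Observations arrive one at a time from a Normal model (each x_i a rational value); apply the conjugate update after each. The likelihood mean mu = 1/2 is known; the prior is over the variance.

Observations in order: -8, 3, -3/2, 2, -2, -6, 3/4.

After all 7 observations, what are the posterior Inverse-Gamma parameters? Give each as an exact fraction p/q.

alpha=15/2, beta=2213/32

obs 1: x=-8 → posterior Inverse-Gamma(9/2, 309/8)
obs 2: x=3 → posterior Inverse-Gamma(5, 167/4)
obs 3: x=-3/2 → posterior Inverse-Gamma(11/2, 175/4)
obs 4: x=2 → posterior Inverse-Gamma(6, 359/8)
obs 5: x=-2 → posterior Inverse-Gamma(13/2, 48)
obs 6: x=-6 → posterior Inverse-Gamma(7, 553/8)
obs 7: x=3/4 → posterior Inverse-Gamma(15/2, 2213/32)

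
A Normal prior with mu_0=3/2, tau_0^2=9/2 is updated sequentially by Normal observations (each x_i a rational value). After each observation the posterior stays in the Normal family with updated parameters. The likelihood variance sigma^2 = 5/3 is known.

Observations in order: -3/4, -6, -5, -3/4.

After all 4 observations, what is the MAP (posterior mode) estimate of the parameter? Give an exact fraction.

obs 1: x=-3/4 → posterior Normal(-21/148, 45/37)
obs 2: x=-6 → posterior Normal(-669/256, 45/64)
obs 3: x=-5 → posterior Normal(-93/28, 45/91)
obs 4: x=-3/4 → posterior Normal(-645/236, 45/118)

-645/236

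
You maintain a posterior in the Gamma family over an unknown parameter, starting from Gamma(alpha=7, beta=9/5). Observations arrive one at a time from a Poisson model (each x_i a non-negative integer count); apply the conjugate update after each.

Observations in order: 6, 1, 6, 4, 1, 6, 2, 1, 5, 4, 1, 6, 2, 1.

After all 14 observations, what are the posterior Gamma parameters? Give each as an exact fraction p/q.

obs 1: x=6 → posterior Gamma(13, 14/5)
obs 2: x=1 → posterior Gamma(14, 19/5)
obs 3: x=6 → posterior Gamma(20, 24/5)
obs 4: x=4 → posterior Gamma(24, 29/5)
obs 5: x=1 → posterior Gamma(25, 34/5)
obs 6: x=6 → posterior Gamma(31, 39/5)
obs 7: x=2 → posterior Gamma(33, 44/5)
obs 8: x=1 → posterior Gamma(34, 49/5)
obs 9: x=5 → posterior Gamma(39, 54/5)
obs 10: x=4 → posterior Gamma(43, 59/5)
obs 11: x=1 → posterior Gamma(44, 64/5)
obs 12: x=6 → posterior Gamma(50, 69/5)
obs 13: x=2 → posterior Gamma(52, 74/5)
obs 14: x=1 → posterior Gamma(53, 79/5)

alpha=53, beta=79/5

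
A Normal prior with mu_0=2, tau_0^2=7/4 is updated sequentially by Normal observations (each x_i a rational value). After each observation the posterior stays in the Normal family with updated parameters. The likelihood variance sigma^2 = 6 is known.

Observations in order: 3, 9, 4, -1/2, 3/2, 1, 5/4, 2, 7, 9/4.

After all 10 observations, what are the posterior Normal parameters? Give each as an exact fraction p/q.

mu_0=523/188, tau_0^2=21/47

obs 1: x=3 → posterior Normal(69/31, 42/31)
obs 2: x=9 → posterior Normal(66/19, 21/19)
obs 3: x=4 → posterior Normal(32/9, 14/15)
obs 4: x=-1/2 → posterior Normal(313/104, 21/26)
obs 5: x=3/2 → posterior Normal(167/59, 42/59)
obs 6: x=1 → posterior Normal(29/11, 7/11)
obs 7: x=5/4 → posterior Normal(731/292, 42/73)
obs 8: x=2 → posterior Normal(787/320, 21/40)
obs 9: x=7 → posterior Normal(983/348, 14/29)
obs 10: x=9/4 → posterior Normal(523/188, 21/47)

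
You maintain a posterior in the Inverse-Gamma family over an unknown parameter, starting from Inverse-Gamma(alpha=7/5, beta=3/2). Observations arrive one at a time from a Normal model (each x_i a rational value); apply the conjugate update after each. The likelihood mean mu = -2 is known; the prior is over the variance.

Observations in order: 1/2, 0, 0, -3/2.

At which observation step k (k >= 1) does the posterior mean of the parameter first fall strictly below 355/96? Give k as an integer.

k = 4

obs 1: x=1/2 → posterior Inverse-Gamma(19/10, 37/8)
obs 2: x=0 → posterior Inverse-Gamma(12/5, 53/8)
obs 3: x=0 → posterior Inverse-Gamma(29/10, 69/8)
obs 4: x=-3/2 → posterior Inverse-Gamma(17/5, 35/4)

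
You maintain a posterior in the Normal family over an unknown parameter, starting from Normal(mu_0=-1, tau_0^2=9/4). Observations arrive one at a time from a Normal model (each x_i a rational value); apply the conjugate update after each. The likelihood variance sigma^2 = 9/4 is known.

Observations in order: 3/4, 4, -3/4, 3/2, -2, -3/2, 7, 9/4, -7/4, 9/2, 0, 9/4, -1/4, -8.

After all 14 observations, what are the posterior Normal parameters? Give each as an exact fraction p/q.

mu_0=7/15, tau_0^2=3/20

obs 1: x=3/4 → posterior Normal(-1/8, 9/8)
obs 2: x=4 → posterior Normal(5/4, 3/4)
obs 3: x=-3/4 → posterior Normal(3/4, 9/16)
obs 4: x=3/2 → posterior Normal(9/10, 9/20)
obs 5: x=-2 → posterior Normal(5/12, 3/8)
obs 6: x=-3/2 → posterior Normal(1/7, 9/28)
obs 7: x=7 → posterior Normal(1, 9/32)
obs 8: x=9/4 → posterior Normal(41/36, 1/4)
obs 9: x=-7/4 → posterior Normal(17/20, 9/40)
obs 10: x=9/2 → posterior Normal(13/11, 9/44)
obs 11: x=0 → posterior Normal(13/12, 3/16)
obs 12: x=9/4 → posterior Normal(61/52, 9/52)
obs 13: x=-1/4 → posterior Normal(15/14, 9/56)
obs 14: x=-8 → posterior Normal(7/15, 3/20)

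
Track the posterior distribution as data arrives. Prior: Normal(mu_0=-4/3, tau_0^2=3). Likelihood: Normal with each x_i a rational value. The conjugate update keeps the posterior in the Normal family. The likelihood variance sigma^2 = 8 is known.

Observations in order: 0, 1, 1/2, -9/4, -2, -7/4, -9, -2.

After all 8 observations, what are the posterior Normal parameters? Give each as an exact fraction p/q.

mu_0=-343/192, tau_0^2=3/4

obs 1: x=0 → posterior Normal(-32/33, 24/11)
obs 2: x=1 → posterior Normal(-23/42, 12/7)
obs 3: x=1/2 → posterior Normal(-37/102, 24/17)
obs 4: x=-9/4 → posterior Normal(-31/48, 6/5)
obs 5: x=-2 → posterior Normal(-227/276, 24/23)
obs 6: x=-7/4 → posterior Normal(-145/156, 12/13)
obs 7: x=-9 → posterior Normal(-307/174, 24/29)
obs 8: x=-2 → posterior Normal(-343/192, 3/4)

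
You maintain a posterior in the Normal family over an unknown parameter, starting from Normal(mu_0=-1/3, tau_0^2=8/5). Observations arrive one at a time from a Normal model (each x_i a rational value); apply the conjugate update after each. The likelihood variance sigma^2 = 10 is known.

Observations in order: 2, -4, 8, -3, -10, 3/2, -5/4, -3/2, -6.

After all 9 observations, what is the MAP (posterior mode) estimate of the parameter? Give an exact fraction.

obs 1: x=2 → posterior Normal(-1/87, 40/29)
obs 2: x=-4 → posterior Normal(-49/99, 40/33)
obs 3: x=8 → posterior Normal(47/111, 40/37)
obs 4: x=-3 → posterior Normal(11/123, 40/41)
obs 5: x=-10 → posterior Normal(-109/135, 8/9)
obs 6: x=3/2 → posterior Normal(-13/21, 40/49)
obs 7: x=-5/4 → posterior Normal(-2/3, 40/53)
obs 8: x=-3/2 → posterior Normal(-124/171, 40/57)
obs 9: x=-6 → posterior Normal(-196/183, 40/61)

-196/183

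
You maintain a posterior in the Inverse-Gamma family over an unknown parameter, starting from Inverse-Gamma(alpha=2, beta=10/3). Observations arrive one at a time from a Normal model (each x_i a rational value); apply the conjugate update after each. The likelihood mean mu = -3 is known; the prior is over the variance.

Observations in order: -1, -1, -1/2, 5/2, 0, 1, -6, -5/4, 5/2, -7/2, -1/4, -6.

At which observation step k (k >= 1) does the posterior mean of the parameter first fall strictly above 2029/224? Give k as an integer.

k = 6

obs 1: x=-1 → posterior Inverse-Gamma(5/2, 16/3)
obs 2: x=-1 → posterior Inverse-Gamma(3, 22/3)
obs 3: x=-1/2 → posterior Inverse-Gamma(7/2, 251/24)
obs 4: x=5/2 → posterior Inverse-Gamma(4, 307/12)
obs 5: x=0 → posterior Inverse-Gamma(9/2, 361/12)
obs 6: x=1 → posterior Inverse-Gamma(5, 457/12)
obs 7: x=-6 → posterior Inverse-Gamma(11/2, 511/12)
obs 8: x=-5/4 → posterior Inverse-Gamma(6, 4235/96)
obs 9: x=5/2 → posterior Inverse-Gamma(13/2, 5687/96)
obs 10: x=-7/2 → posterior Inverse-Gamma(7, 5699/96)
obs 11: x=-1/4 → posterior Inverse-Gamma(15/2, 3031/48)
obs 12: x=-6 → posterior Inverse-Gamma(8, 3247/48)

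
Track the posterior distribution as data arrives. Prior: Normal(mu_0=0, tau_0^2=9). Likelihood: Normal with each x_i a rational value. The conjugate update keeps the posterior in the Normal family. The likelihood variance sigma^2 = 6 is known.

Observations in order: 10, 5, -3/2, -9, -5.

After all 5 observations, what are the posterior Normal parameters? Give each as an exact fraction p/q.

obs 1: x=10 → posterior Normal(6, 18/5)
obs 2: x=5 → posterior Normal(45/8, 9/4)
obs 3: x=-3/2 → posterior Normal(81/22, 18/11)
obs 4: x=-9 → posterior Normal(27/28, 9/7)
obs 5: x=-5 → posterior Normal(-3/34, 18/17)

mu_0=-3/34, tau_0^2=18/17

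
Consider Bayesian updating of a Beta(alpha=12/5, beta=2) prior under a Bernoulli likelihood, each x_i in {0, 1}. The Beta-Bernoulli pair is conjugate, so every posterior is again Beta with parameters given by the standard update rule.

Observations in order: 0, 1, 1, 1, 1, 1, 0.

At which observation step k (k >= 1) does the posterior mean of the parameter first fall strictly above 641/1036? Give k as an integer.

obs 1: x=0 → posterior Beta(12/5, 3)
obs 2: x=1 → posterior Beta(17/5, 3)
obs 3: x=1 → posterior Beta(22/5, 3)
obs 4: x=1 → posterior Beta(27/5, 3)
obs 5: x=1 → posterior Beta(32/5, 3)
obs 6: x=1 → posterior Beta(37/5, 3)
obs 7: x=0 → posterior Beta(37/5, 4)

k = 4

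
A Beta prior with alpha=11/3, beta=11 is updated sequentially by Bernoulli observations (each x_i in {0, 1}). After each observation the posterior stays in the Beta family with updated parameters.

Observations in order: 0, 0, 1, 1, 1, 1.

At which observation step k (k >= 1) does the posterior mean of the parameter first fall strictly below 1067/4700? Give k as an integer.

k = 2

obs 1: x=0 → posterior Beta(11/3, 12)
obs 2: x=0 → posterior Beta(11/3, 13)
obs 3: x=1 → posterior Beta(14/3, 13)
obs 4: x=1 → posterior Beta(17/3, 13)
obs 5: x=1 → posterior Beta(20/3, 13)
obs 6: x=1 → posterior Beta(23/3, 13)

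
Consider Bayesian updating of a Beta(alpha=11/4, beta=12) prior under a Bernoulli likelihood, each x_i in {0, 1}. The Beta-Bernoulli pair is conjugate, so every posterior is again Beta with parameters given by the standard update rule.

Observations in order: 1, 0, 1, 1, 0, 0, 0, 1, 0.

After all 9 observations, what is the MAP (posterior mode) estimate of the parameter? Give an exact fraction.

23/87

obs 1: x=1 → posterior Beta(15/4, 12)
obs 2: x=0 → posterior Beta(15/4, 13)
obs 3: x=1 → posterior Beta(19/4, 13)
obs 4: x=1 → posterior Beta(23/4, 13)
obs 5: x=0 → posterior Beta(23/4, 14)
obs 6: x=0 → posterior Beta(23/4, 15)
obs 7: x=0 → posterior Beta(23/4, 16)
obs 8: x=1 → posterior Beta(27/4, 16)
obs 9: x=0 → posterior Beta(27/4, 17)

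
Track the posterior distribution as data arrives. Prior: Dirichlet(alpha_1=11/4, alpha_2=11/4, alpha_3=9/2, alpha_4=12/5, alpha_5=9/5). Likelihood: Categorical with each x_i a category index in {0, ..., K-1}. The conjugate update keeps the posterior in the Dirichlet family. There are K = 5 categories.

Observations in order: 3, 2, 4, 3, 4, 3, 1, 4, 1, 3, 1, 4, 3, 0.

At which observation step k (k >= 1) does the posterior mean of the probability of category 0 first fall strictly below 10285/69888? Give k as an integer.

k = 5

obs 1: x=3 → posterior Dirichlet(11/4, 11/4, 9/2, 17/5, 9/5)
obs 2: x=2 → posterior Dirichlet(11/4, 11/4, 11/2, 17/5, 9/5)
obs 3: x=4 → posterior Dirichlet(11/4, 11/4, 11/2, 17/5, 14/5)
obs 4: x=3 → posterior Dirichlet(11/4, 11/4, 11/2, 22/5, 14/5)
obs 5: x=4 → posterior Dirichlet(11/4, 11/4, 11/2, 22/5, 19/5)
obs 6: x=3 → posterior Dirichlet(11/4, 11/4, 11/2, 27/5, 19/5)
obs 7: x=1 → posterior Dirichlet(11/4, 15/4, 11/2, 27/5, 19/5)
obs 8: x=4 → posterior Dirichlet(11/4, 15/4, 11/2, 27/5, 24/5)
obs 9: x=1 → posterior Dirichlet(11/4, 19/4, 11/2, 27/5, 24/5)
obs 10: x=3 → posterior Dirichlet(11/4, 19/4, 11/2, 32/5, 24/5)
obs 11: x=1 → posterior Dirichlet(11/4, 23/4, 11/2, 32/5, 24/5)
obs 12: x=4 → posterior Dirichlet(11/4, 23/4, 11/2, 32/5, 29/5)
obs 13: x=3 → posterior Dirichlet(11/4, 23/4, 11/2, 37/5, 29/5)
obs 14: x=0 → posterior Dirichlet(15/4, 23/4, 11/2, 37/5, 29/5)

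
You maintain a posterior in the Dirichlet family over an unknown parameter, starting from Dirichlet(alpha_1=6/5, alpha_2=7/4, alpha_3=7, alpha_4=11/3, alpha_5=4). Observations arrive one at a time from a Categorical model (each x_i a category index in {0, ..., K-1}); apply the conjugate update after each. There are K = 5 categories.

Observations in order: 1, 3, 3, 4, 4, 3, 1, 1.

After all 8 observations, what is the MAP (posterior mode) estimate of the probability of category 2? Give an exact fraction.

360/1237

obs 1: x=1 → posterior Dirichlet(6/5, 11/4, 7, 11/3, 4)
obs 2: x=3 → posterior Dirichlet(6/5, 11/4, 7, 14/3, 4)
obs 3: x=3 → posterior Dirichlet(6/5, 11/4, 7, 17/3, 4)
obs 4: x=4 → posterior Dirichlet(6/5, 11/4, 7, 17/3, 5)
obs 5: x=4 → posterior Dirichlet(6/5, 11/4, 7, 17/3, 6)
obs 6: x=3 → posterior Dirichlet(6/5, 11/4, 7, 20/3, 6)
obs 7: x=1 → posterior Dirichlet(6/5, 15/4, 7, 20/3, 6)
obs 8: x=1 → posterior Dirichlet(6/5, 19/4, 7, 20/3, 6)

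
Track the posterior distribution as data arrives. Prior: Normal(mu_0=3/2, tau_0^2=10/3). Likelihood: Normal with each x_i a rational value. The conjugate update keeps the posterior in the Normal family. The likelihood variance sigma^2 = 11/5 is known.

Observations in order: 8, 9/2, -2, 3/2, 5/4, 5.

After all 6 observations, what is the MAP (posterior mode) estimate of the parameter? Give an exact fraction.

obs 1: x=8 → posterior Normal(899/166, 110/83)
obs 2: x=9/2 → posterior Normal(71/14, 110/133)
obs 3: x=-2 → posterior Normal(383/122, 110/183)
obs 4: x=3/2 → posterior Normal(1299/466, 110/233)
obs 5: x=5/4 → posterior Normal(712/283, 110/283)
obs 6: x=5 → posterior Normal(26/9, 110/333)

26/9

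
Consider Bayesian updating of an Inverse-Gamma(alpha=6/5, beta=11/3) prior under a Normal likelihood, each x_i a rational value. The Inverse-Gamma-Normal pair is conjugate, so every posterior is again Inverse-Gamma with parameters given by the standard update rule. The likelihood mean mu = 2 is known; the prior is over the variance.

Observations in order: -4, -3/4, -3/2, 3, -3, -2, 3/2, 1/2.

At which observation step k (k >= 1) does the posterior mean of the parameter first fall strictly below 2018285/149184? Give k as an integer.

obs 1: x=-4 → posterior Inverse-Gamma(17/10, 65/3)
obs 2: x=-3/4 → posterior Inverse-Gamma(11/5, 2443/96)
obs 3: x=-3/2 → posterior Inverse-Gamma(27/10, 3031/96)
obs 4: x=3 → posterior Inverse-Gamma(16/5, 3079/96)
obs 5: x=-3 → posterior Inverse-Gamma(37/10, 4279/96)
obs 6: x=-2 → posterior Inverse-Gamma(21/5, 5047/96)
obs 7: x=3/2 → posterior Inverse-Gamma(47/10, 5059/96)
obs 8: x=1/2 → posterior Inverse-Gamma(26/5, 5167/96)

k = 8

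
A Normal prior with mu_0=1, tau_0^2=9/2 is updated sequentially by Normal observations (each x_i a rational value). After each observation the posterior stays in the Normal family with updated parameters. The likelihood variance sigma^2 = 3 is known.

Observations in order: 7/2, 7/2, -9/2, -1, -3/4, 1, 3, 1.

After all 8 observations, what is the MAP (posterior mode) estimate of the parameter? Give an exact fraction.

obs 1: x=7/2 → posterior Normal(5/2, 9/5)
obs 2: x=7/2 → posterior Normal(23/8, 9/8)
obs 3: x=-9/2 → posterior Normal(19/22, 9/11)
obs 4: x=-1 → posterior Normal(13/28, 9/14)
obs 5: x=-3/4 → posterior Normal(1/4, 9/17)
obs 6: x=1 → posterior Normal(29/80, 9/20)
obs 7: x=3 → posterior Normal(65/92, 9/23)
obs 8: x=1 → posterior Normal(77/104, 9/26)

77/104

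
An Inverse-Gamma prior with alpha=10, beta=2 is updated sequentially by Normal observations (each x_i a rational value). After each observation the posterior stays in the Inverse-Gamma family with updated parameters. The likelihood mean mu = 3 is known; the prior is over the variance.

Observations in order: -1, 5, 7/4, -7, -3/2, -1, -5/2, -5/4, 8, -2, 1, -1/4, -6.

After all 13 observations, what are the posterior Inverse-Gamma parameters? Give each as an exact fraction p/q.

alpha=33/2, beta=5691/32

obs 1: x=-1 → posterior Inverse-Gamma(21/2, 10)
obs 2: x=5 → posterior Inverse-Gamma(11, 12)
obs 3: x=7/4 → posterior Inverse-Gamma(23/2, 409/32)
obs 4: x=-7 → posterior Inverse-Gamma(12, 2009/32)
obs 5: x=-3/2 → posterior Inverse-Gamma(25/2, 2333/32)
obs 6: x=-1 → posterior Inverse-Gamma(13, 2589/32)
obs 7: x=-5/2 → posterior Inverse-Gamma(27/2, 3073/32)
obs 8: x=-5/4 → posterior Inverse-Gamma(14, 1681/16)
obs 9: x=8 → posterior Inverse-Gamma(29/2, 1881/16)
obs 10: x=-2 → posterior Inverse-Gamma(15, 2081/16)
obs 11: x=1 → posterior Inverse-Gamma(31/2, 2113/16)
obs 12: x=-1/4 → posterior Inverse-Gamma(16, 4395/32)
obs 13: x=-6 → posterior Inverse-Gamma(33/2, 5691/32)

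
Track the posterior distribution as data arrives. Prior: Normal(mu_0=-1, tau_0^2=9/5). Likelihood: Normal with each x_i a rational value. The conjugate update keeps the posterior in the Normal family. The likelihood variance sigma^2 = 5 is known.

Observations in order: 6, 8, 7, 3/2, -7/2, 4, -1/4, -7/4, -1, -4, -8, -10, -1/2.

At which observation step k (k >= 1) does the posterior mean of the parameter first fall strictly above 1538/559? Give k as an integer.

obs 1: x=6 → posterior Normal(29/34, 45/34)
obs 2: x=8 → posterior Normal(101/43, 45/43)
obs 3: x=7 → posterior Normal(41/13, 45/52)
obs 4: x=3/2 → posterior Normal(355/122, 45/61)
obs 5: x=-7/2 → posterior Normal(73/35, 9/14)
obs 6: x=4 → posterior Normal(182/79, 45/79)
obs 7: x=-1/4 → posterior Normal(719/352, 45/88)
obs 8: x=-7/4 → posterior Normal(164/97, 45/97)
obs 9: x=-1 → posterior Normal(155/106, 45/106)
obs 10: x=-4 → posterior Normal(119/115, 9/23)
obs 11: x=-8 → posterior Normal(47/124, 45/124)
obs 12: x=-10 → posterior Normal(-43/133, 45/133)
obs 13: x=-1/2 → posterior Normal(-95/284, 45/142)

k = 3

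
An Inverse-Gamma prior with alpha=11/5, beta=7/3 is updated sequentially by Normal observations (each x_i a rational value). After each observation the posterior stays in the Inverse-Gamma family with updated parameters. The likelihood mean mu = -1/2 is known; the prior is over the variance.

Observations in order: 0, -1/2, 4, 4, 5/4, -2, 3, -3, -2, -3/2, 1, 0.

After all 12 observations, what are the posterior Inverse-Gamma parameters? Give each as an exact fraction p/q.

alpha=41/5, beta=3599/96

obs 1: x=0 → posterior Inverse-Gamma(27/10, 59/24)
obs 2: x=-1/2 → posterior Inverse-Gamma(16/5, 59/24)
obs 3: x=4 → posterior Inverse-Gamma(37/10, 151/12)
obs 4: x=4 → posterior Inverse-Gamma(21/5, 545/24)
obs 5: x=5/4 → posterior Inverse-Gamma(47/10, 2327/96)
obs 6: x=-2 → posterior Inverse-Gamma(26/5, 2435/96)
obs 7: x=3 → posterior Inverse-Gamma(57/10, 3023/96)
obs 8: x=-3 → posterior Inverse-Gamma(31/5, 3323/96)
obs 9: x=-2 → posterior Inverse-Gamma(67/10, 3431/96)
obs 10: x=-3/2 → posterior Inverse-Gamma(36/5, 3479/96)
obs 11: x=1 → posterior Inverse-Gamma(77/10, 3587/96)
obs 12: x=0 → posterior Inverse-Gamma(41/5, 3599/96)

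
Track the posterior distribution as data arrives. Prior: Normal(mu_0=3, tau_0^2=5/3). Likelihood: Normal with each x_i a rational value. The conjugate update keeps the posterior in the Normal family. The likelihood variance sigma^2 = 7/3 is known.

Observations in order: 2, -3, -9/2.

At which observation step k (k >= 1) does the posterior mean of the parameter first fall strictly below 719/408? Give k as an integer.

obs 1: x=2 → posterior Normal(31/12, 35/36)
obs 2: x=-3 → posterior Normal(16/17, 35/51)
obs 3: x=-9/2 → posterior Normal(-13/44, 35/66)

k = 2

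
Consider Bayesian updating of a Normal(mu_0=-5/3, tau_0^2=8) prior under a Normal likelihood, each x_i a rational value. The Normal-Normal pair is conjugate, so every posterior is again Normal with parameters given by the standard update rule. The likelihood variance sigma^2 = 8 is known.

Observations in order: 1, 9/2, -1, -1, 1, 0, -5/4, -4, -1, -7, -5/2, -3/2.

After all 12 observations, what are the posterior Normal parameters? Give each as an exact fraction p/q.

obs 1: x=1 → posterior Normal(-1/3, 4)
obs 2: x=9/2 → posterior Normal(23/18, 8/3)
obs 3: x=-1 → posterior Normal(17/24, 2)
obs 4: x=-1 → posterior Normal(11/30, 8/5)
obs 5: x=1 → posterior Normal(17/36, 4/3)
obs 6: x=0 → posterior Normal(17/42, 8/7)
obs 7: x=-5/4 → posterior Normal(19/96, 1)
obs 8: x=-4 → posterior Normal(-29/108, 8/9)
obs 9: x=-1 → posterior Normal(-41/120, 4/5)
obs 10: x=-7 → posterior Normal(-125/132, 8/11)
obs 11: x=-5/2 → posterior Normal(-155/144, 2/3)
obs 12: x=-3/2 → posterior Normal(-173/156, 8/13)

mu_0=-173/156, tau_0^2=8/13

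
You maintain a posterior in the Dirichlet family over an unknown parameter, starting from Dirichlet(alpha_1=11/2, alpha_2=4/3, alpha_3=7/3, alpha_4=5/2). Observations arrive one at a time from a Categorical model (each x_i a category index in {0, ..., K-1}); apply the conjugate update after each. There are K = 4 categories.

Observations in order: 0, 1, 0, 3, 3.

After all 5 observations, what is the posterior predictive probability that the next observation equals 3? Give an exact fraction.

obs 1: x=0 → posterior Dirichlet(13/2, 4/3, 7/3, 5/2)
obs 2: x=1 → posterior Dirichlet(13/2, 7/3, 7/3, 5/2)
obs 3: x=0 → posterior Dirichlet(15/2, 7/3, 7/3, 5/2)
obs 4: x=3 → posterior Dirichlet(15/2, 7/3, 7/3, 7/2)
obs 5: x=3 → posterior Dirichlet(15/2, 7/3, 7/3, 9/2)

27/100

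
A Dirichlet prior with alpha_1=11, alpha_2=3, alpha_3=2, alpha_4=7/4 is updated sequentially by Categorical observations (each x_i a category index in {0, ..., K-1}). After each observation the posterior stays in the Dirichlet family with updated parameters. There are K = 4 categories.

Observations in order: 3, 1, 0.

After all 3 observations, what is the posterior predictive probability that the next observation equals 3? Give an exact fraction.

obs 1: x=3 → posterior Dirichlet(11, 3, 2, 11/4)
obs 2: x=1 → posterior Dirichlet(11, 4, 2, 11/4)
obs 3: x=0 → posterior Dirichlet(12, 4, 2, 11/4)

11/83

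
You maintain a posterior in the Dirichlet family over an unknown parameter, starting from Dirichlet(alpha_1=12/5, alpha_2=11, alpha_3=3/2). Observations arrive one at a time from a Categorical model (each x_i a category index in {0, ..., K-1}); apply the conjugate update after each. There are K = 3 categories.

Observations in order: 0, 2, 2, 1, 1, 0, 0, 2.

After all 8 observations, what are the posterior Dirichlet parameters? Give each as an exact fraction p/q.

alpha_1=27/5, alpha_2=13, alpha_3=9/2

obs 1: x=0 → posterior Dirichlet(17/5, 11, 3/2)
obs 2: x=2 → posterior Dirichlet(17/5, 11, 5/2)
obs 3: x=2 → posterior Dirichlet(17/5, 11, 7/2)
obs 4: x=1 → posterior Dirichlet(17/5, 12, 7/2)
obs 5: x=1 → posterior Dirichlet(17/5, 13, 7/2)
obs 6: x=0 → posterior Dirichlet(22/5, 13, 7/2)
obs 7: x=0 → posterior Dirichlet(27/5, 13, 7/2)
obs 8: x=2 → posterior Dirichlet(27/5, 13, 9/2)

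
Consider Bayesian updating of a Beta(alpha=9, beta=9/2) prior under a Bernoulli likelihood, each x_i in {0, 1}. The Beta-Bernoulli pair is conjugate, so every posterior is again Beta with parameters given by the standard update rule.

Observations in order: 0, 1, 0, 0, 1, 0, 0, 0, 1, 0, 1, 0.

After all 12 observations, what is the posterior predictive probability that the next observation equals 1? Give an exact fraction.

obs 1: x=0 → posterior Beta(9, 11/2)
obs 2: x=1 → posterior Beta(10, 11/2)
obs 3: x=0 → posterior Beta(10, 13/2)
obs 4: x=0 → posterior Beta(10, 15/2)
obs 5: x=1 → posterior Beta(11, 15/2)
obs 6: x=0 → posterior Beta(11, 17/2)
obs 7: x=0 → posterior Beta(11, 19/2)
obs 8: x=0 → posterior Beta(11, 21/2)
obs 9: x=1 → posterior Beta(12, 21/2)
obs 10: x=0 → posterior Beta(12, 23/2)
obs 11: x=1 → posterior Beta(13, 23/2)
obs 12: x=0 → posterior Beta(13, 25/2)

26/51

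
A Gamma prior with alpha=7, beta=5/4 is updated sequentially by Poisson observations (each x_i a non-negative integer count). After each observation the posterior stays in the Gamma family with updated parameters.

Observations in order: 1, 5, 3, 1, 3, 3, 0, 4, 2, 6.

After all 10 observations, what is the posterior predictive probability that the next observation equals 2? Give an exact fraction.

10490603533079463248997995571593121159821748733520507812500000/49221735352184872959961855190338177606846542622561400857262407

obs 1: x=1 → posterior Gamma(8, 9/4)
obs 2: x=5 → posterior Gamma(13, 13/4)
obs 3: x=3 → posterior Gamma(16, 17/4)
obs 4: x=1 → posterior Gamma(17, 21/4)
obs 5: x=3 → posterior Gamma(20, 25/4)
obs 6: x=3 → posterior Gamma(23, 29/4)
obs 7: x=0 → posterior Gamma(23, 33/4)
obs 8: x=4 → posterior Gamma(27, 37/4)
obs 9: x=2 → posterior Gamma(29, 41/4)
obs 10: x=6 → posterior Gamma(35, 45/4)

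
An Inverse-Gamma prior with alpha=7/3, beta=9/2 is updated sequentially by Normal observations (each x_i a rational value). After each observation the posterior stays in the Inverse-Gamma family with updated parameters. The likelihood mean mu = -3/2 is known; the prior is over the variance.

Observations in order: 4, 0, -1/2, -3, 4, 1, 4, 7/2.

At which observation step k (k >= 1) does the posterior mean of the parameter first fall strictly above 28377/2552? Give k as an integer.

k = 7

obs 1: x=4 → posterior Inverse-Gamma(17/6, 157/8)
obs 2: x=0 → posterior Inverse-Gamma(10/3, 83/4)
obs 3: x=-1/2 → posterior Inverse-Gamma(23/6, 85/4)
obs 4: x=-3 → posterior Inverse-Gamma(13/3, 179/8)
obs 5: x=4 → posterior Inverse-Gamma(29/6, 75/2)
obs 6: x=1 → posterior Inverse-Gamma(16/3, 325/8)
obs 7: x=4 → posterior Inverse-Gamma(35/6, 223/4)
obs 8: x=7/2 → posterior Inverse-Gamma(19/3, 273/4)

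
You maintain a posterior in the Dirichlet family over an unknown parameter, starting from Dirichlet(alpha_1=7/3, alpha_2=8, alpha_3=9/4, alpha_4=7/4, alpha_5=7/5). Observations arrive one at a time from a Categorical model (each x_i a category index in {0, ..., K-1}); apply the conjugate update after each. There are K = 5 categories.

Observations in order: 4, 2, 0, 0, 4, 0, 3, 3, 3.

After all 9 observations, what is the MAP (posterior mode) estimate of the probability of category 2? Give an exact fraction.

obs 1: x=4 → posterior Dirichlet(7/3, 8, 9/4, 7/4, 12/5)
obs 2: x=2 → posterior Dirichlet(7/3, 8, 13/4, 7/4, 12/5)
obs 3: x=0 → posterior Dirichlet(10/3, 8, 13/4, 7/4, 12/5)
obs 4: x=0 → posterior Dirichlet(13/3, 8, 13/4, 7/4, 12/5)
obs 5: x=4 → posterior Dirichlet(13/3, 8, 13/4, 7/4, 17/5)
obs 6: x=0 → posterior Dirichlet(16/3, 8, 13/4, 7/4, 17/5)
obs 7: x=3 → posterior Dirichlet(16/3, 8, 13/4, 11/4, 17/5)
obs 8: x=3 → posterior Dirichlet(16/3, 8, 13/4, 15/4, 17/5)
obs 9: x=3 → posterior Dirichlet(16/3, 8, 13/4, 19/4, 17/5)

135/1184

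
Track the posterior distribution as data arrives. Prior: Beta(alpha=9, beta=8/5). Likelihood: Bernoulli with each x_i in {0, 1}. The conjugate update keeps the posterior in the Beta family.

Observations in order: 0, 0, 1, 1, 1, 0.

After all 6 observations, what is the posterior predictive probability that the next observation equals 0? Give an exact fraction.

obs 1: x=0 → posterior Beta(9, 13/5)
obs 2: x=0 → posterior Beta(9, 18/5)
obs 3: x=1 → posterior Beta(10, 18/5)
obs 4: x=1 → posterior Beta(11, 18/5)
obs 5: x=1 → posterior Beta(12, 18/5)
obs 6: x=0 → posterior Beta(12, 23/5)

23/83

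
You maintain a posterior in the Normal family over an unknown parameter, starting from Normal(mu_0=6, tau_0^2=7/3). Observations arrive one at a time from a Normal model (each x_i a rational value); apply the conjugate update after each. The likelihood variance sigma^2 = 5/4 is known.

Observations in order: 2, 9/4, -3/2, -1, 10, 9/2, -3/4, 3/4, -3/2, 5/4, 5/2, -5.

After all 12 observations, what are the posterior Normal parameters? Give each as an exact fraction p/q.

mu_0=4/3, tau_0^2=35/351

obs 1: x=2 → posterior Normal(146/43, 35/43)
obs 2: x=9/4 → posterior Normal(209/71, 35/71)
obs 3: x=-3/2 → posterior Normal(167/99, 35/99)
obs 4: x=-1 → posterior Normal(139/127, 35/127)
obs 5: x=10 → posterior Normal(419/155, 7/31)
obs 6: x=9/2 → posterior Normal(545/183, 35/183)
obs 7: x=-3/4 → posterior Normal(524/211, 35/211)
obs 8: x=3/4 → posterior Normal(545/239, 35/239)
obs 9: x=-3/2 → posterior Normal(503/267, 35/267)
obs 10: x=5/4 → posterior Normal(538/295, 7/59)
obs 11: x=5/2 → posterior Normal(32/17, 35/323)
obs 12: x=-5 → posterior Normal(4/3, 35/351)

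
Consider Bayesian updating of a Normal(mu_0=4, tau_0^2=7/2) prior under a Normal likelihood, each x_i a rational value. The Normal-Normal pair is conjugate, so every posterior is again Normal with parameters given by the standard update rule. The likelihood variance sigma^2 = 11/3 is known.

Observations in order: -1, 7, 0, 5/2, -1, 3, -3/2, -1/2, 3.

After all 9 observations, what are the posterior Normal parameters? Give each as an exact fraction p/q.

mu_0=659/422, tau_0^2=77/211

obs 1: x=-1 → posterior Normal(67/43, 77/43)
obs 2: x=7 → posterior Normal(107/32, 77/64)
obs 3: x=0 → posterior Normal(214/85, 77/85)
obs 4: x=5/2 → posterior Normal(533/212, 77/106)
obs 5: x=-1 → posterior Normal(491/254, 77/127)
obs 6: x=3 → posterior Normal(617/296, 77/148)
obs 7: x=-3/2 → posterior Normal(277/169, 77/169)
obs 8: x=-1/2 → posterior Normal(533/380, 77/190)
obs 9: x=3 → posterior Normal(659/422, 77/211)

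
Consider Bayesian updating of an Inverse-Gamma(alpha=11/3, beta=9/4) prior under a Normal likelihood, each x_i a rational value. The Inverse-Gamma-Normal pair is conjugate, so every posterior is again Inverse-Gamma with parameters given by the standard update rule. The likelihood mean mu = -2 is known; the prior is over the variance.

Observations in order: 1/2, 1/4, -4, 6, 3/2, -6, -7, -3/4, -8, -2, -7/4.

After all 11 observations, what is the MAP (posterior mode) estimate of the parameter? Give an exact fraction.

obs 1: x=1/2 → posterior Inverse-Gamma(25/6, 43/8)
obs 2: x=1/4 → posterior Inverse-Gamma(14/3, 253/32)
obs 3: x=-4 → posterior Inverse-Gamma(31/6, 317/32)
obs 4: x=6 → posterior Inverse-Gamma(17/3, 1341/32)
obs 5: x=3/2 → posterior Inverse-Gamma(37/6, 1537/32)
obs 6: x=-6 → posterior Inverse-Gamma(20/3, 1793/32)
obs 7: x=-7 → posterior Inverse-Gamma(43/6, 2193/32)
obs 8: x=-3/4 → posterior Inverse-Gamma(23/3, 1109/16)
obs 9: x=-8 → posterior Inverse-Gamma(49/6, 1397/16)
obs 10: x=-2 → posterior Inverse-Gamma(26/3, 1397/16)
obs 11: x=-7/4 → posterior Inverse-Gamma(55/6, 2795/32)

8385/976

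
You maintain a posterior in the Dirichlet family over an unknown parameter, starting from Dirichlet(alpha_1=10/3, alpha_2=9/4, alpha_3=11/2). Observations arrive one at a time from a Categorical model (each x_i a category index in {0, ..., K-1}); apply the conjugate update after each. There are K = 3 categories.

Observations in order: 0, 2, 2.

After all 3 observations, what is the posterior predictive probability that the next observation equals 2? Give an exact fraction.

90/169

obs 1: x=0 → posterior Dirichlet(13/3, 9/4, 11/2)
obs 2: x=2 → posterior Dirichlet(13/3, 9/4, 13/2)
obs 3: x=2 → posterior Dirichlet(13/3, 9/4, 15/2)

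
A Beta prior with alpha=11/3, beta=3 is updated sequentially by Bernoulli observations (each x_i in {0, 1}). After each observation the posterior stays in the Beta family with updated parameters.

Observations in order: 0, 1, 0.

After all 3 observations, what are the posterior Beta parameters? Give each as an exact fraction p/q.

alpha=14/3, beta=5

obs 1: x=0 → posterior Beta(11/3, 4)
obs 2: x=1 → posterior Beta(14/3, 4)
obs 3: x=0 → posterior Beta(14/3, 5)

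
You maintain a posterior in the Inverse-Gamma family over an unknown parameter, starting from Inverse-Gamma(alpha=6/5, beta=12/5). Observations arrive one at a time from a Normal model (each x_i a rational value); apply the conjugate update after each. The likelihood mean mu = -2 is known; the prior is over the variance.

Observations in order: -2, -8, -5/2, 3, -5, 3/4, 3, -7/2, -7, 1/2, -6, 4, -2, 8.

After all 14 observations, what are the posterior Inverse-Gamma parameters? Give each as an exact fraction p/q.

obs 1: x=-2 → posterior Inverse-Gamma(17/10, 12/5)
obs 2: x=-8 → posterior Inverse-Gamma(11/5, 102/5)
obs 3: x=-5/2 → posterior Inverse-Gamma(27/10, 821/40)
obs 4: x=3 → posterior Inverse-Gamma(16/5, 1321/40)
obs 5: x=-5 → posterior Inverse-Gamma(37/10, 1501/40)
obs 6: x=3/4 → posterior Inverse-Gamma(21/5, 6609/160)
obs 7: x=3 → posterior Inverse-Gamma(47/10, 8609/160)
obs 8: x=-7/2 → posterior Inverse-Gamma(26/5, 8789/160)
obs 9: x=-7 → posterior Inverse-Gamma(57/10, 10789/160)
obs 10: x=1/2 → posterior Inverse-Gamma(31/5, 11289/160)
obs 11: x=-6 → posterior Inverse-Gamma(67/10, 12569/160)
obs 12: x=4 → posterior Inverse-Gamma(36/5, 15449/160)
obs 13: x=-2 → posterior Inverse-Gamma(77/10, 15449/160)
obs 14: x=8 → posterior Inverse-Gamma(41/5, 23449/160)

alpha=41/5, beta=23449/160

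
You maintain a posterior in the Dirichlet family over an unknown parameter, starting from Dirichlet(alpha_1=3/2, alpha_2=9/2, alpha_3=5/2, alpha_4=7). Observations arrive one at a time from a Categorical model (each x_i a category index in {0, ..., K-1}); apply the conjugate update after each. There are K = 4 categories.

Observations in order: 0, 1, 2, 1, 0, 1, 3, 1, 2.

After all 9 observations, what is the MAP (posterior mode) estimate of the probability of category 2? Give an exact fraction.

obs 1: x=0 → posterior Dirichlet(5/2, 9/2, 5/2, 7)
obs 2: x=1 → posterior Dirichlet(5/2, 11/2, 5/2, 7)
obs 3: x=2 → posterior Dirichlet(5/2, 11/2, 7/2, 7)
obs 4: x=1 → posterior Dirichlet(5/2, 13/2, 7/2, 7)
obs 5: x=0 → posterior Dirichlet(7/2, 13/2, 7/2, 7)
obs 6: x=1 → posterior Dirichlet(7/2, 15/2, 7/2, 7)
obs 7: x=3 → posterior Dirichlet(7/2, 15/2, 7/2, 8)
obs 8: x=1 → posterior Dirichlet(7/2, 17/2, 7/2, 8)
obs 9: x=2 → posterior Dirichlet(7/2, 17/2, 9/2, 8)

7/41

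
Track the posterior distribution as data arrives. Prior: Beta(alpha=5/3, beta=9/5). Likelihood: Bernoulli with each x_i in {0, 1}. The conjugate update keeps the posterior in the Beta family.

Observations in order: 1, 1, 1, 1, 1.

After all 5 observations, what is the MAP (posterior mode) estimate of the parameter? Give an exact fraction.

85/97

obs 1: x=1 → posterior Beta(8/3, 9/5)
obs 2: x=1 → posterior Beta(11/3, 9/5)
obs 3: x=1 → posterior Beta(14/3, 9/5)
obs 4: x=1 → posterior Beta(17/3, 9/5)
obs 5: x=1 → posterior Beta(20/3, 9/5)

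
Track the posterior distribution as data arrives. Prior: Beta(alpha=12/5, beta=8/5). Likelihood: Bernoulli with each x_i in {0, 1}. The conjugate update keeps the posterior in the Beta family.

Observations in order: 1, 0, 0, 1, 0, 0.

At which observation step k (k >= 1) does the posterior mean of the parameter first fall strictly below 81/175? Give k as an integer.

obs 1: x=1 → posterior Beta(17/5, 8/5)
obs 2: x=0 → posterior Beta(17/5, 13/5)
obs 3: x=0 → posterior Beta(17/5, 18/5)
obs 4: x=1 → posterior Beta(22/5, 18/5)
obs 5: x=0 → posterior Beta(22/5, 23/5)
obs 6: x=0 → posterior Beta(22/5, 28/5)

k = 6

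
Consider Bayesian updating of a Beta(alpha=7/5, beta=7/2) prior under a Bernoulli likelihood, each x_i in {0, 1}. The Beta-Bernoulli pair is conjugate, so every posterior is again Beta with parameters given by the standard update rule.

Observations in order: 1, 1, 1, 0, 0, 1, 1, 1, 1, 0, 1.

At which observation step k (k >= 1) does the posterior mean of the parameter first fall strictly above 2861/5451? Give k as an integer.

k = 3

obs 1: x=1 → posterior Beta(12/5, 7/2)
obs 2: x=1 → posterior Beta(17/5, 7/2)
obs 3: x=1 → posterior Beta(22/5, 7/2)
obs 4: x=0 → posterior Beta(22/5, 9/2)
obs 5: x=0 → posterior Beta(22/5, 11/2)
obs 6: x=1 → posterior Beta(27/5, 11/2)
obs 7: x=1 → posterior Beta(32/5, 11/2)
obs 8: x=1 → posterior Beta(37/5, 11/2)
obs 9: x=1 → posterior Beta(42/5, 11/2)
obs 10: x=0 → posterior Beta(42/5, 13/2)
obs 11: x=1 → posterior Beta(47/5, 13/2)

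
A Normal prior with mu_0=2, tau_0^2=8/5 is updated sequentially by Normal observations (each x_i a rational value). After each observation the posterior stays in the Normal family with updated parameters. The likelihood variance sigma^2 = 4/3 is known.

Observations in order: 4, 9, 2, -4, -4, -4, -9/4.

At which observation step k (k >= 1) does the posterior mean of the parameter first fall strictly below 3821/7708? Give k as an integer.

k = 7

obs 1: x=4 → posterior Normal(34/11, 8/11)
obs 2: x=9 → posterior Normal(88/17, 8/17)
obs 3: x=2 → posterior Normal(100/23, 8/23)
obs 4: x=-4 → posterior Normal(76/29, 8/29)
obs 5: x=-4 → posterior Normal(52/35, 8/35)
obs 6: x=-4 → posterior Normal(28/41, 8/41)
obs 7: x=-9/4 → posterior Normal(29/94, 8/47)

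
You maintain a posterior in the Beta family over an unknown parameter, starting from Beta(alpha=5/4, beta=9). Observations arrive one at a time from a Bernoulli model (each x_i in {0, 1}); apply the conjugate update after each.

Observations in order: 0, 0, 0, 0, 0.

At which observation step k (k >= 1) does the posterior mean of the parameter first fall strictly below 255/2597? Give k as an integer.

k = 3

obs 1: x=0 → posterior Beta(5/4, 10)
obs 2: x=0 → posterior Beta(5/4, 11)
obs 3: x=0 → posterior Beta(5/4, 12)
obs 4: x=0 → posterior Beta(5/4, 13)
obs 5: x=0 → posterior Beta(5/4, 14)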